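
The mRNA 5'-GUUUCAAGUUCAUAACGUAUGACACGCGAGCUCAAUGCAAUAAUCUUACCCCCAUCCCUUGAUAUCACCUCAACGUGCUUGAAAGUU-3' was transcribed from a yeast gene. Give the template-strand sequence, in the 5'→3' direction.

Replace U with T to get the coding DNA strand: GTTTCAAGTTCATAACGTATGACACGCGAGCTCAATGCAATAATCTTACCCCCATCCCTTGATATCACCTCAACGTGCTTGAAAGTT. The template strand is its reverse complement (complement CAAAGTTCAAGTATTGCATACTGTGCGCTCGAGTTACGTTATTAGAATGGGGGTAGGGAACTATAGTGGAGTTGCACGAACTTTCAA, then reverse).

5'-AACTTTCAAGCACGTTGAGGTGATATCAAGGGATGGGGGTAAGATTATTGCATTGAGCTCGCGTGTCATACGTTATGAACTTGAAAC-3'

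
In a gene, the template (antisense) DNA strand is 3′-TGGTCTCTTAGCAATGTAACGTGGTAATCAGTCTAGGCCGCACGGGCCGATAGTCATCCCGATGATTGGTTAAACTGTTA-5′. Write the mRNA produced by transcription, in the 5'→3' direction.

5′-ACCAGAGAAUCGUUACAUUGCACCAUUAGUCAGAUCCGGCGUGCCCGGCUAUCAGUAGGGCUACUAACCAAUUUGACAAU-3′

Reading the template 3'→5' as shown, RNA polymerase pairs each base (A→U, T→A, G↔C) to build mRNA 5'→3' directly.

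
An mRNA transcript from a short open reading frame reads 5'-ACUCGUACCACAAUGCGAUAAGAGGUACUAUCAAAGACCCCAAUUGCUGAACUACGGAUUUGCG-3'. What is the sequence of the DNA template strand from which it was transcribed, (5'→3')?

5'-CGCAAATCCGTAGTTCAGCAATTGGGGTCTTTGATAGTACCTCTTATCGCATTGTGGTACGAGT-3'

Replace U with T to get the coding DNA strand: ACTCGTACCACAATGCGATAAGAGGTACTATCAAAGACCCCAATTGCTGAACTACGGATTTGCG. The template strand is its reverse complement (complement TGAGCATGGTGTTACGCTATTCTCCATGATAGTTTCTGGGGTTAACGACTTGATGCCTAAACGC, then reverse).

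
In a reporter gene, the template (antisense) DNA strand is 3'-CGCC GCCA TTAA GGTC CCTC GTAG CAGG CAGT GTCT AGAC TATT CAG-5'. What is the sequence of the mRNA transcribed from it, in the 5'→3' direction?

5'-GCGGCGGUAAUUCCAGGGAGCAUCGUCCGUCACAGAUCUGAUAAGUC-3'

Reading the template 3'→5' as shown, RNA polymerase pairs each base (A→U, T→A, G↔C) to build mRNA 5'→3' directly.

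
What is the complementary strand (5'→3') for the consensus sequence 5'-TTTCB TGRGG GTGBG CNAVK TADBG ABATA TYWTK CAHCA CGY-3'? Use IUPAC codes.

5'-RCGTGDTGMAWRATATVTCVHTAMBTNGCVCACCCYCAVGAAA-3'

Standard pairs A↔T, G↔C; ambiguity codes pair R↔Y, K↔M, W↔W, B↔V, D↔H, N↔N. Complement (AAAGVACYCCCACVCGNTBMATHVCTVTATARWAMGTDGTGCR), then reverse for 5'→3'.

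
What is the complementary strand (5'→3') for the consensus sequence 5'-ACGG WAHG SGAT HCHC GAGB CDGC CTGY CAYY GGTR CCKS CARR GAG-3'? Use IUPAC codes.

5'-CTCYYTGSMGGYACCRRTGRCAGGCHGVCTCGDGDATCSCDTWCCGT-3'

Standard pairs A↔T, G↔C; ambiguity codes pair R↔Y, K↔M, W↔W, S↔S, B↔V, D↔H. Complement (TGCCWTDCSCTADGDGCTCVGHCGGACRGTRRCCAYGGMSGTYYCTC), then reverse for 5'→3'.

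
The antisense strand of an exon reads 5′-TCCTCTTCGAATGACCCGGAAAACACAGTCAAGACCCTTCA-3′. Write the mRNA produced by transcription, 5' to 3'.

RNA polymerase reads the template 3'→5' and synthesizes mRNA 5'→3' by base-pairing (A→U, T→A, G↔C). The complement of the template is AGGAGAAGCTTACTGGGCCTTTTGTGTCAGTTCTGGGAAGT; antiparallel, so 5'→3' the coding strand is TGAAGGGTCTTGACTGTGTTTTCCGGGTCATTCGAAGAGGA. Replace T with U for the mRNA.

5'-UGAAGGGUCUUGACUGUGUUUUCCGGGUCAUUCGAAGAGGA-3'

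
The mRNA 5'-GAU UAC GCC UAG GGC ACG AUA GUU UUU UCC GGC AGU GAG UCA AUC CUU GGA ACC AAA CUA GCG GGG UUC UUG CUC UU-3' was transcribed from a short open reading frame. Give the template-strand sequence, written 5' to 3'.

Replace U with T to get the coding DNA strand: GATTACGCCTAGGGCACGATAGTTTTTTCCGGCAGTGAGTCAATCCTTGGAACCAAACTAGCGGGGTTCTTGCTCTT. The template strand is its reverse complement (complement CTAATGCGGATCCCGTGCTATCAAAAAAGGCCGTCACTCAGTTAGGAACCTTGGTTTGATCGCCCCAAGAACGAGAA, then reverse).

5'-AAGAGCAAGAACCCCGCTAGTTTGGTTCCAAGGATTGACTCACTGCCGGAAAAAACTATCGTGCCCTAGGCGTAATC-3'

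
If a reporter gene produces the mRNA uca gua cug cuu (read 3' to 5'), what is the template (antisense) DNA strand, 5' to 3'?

Written 5'→3' the mRNA is UUCGUCAUGACU, so the coding DNA strand is TTCGTCATGACT. The template is its reverse complement.

5'-AGTCATGACGAA-3'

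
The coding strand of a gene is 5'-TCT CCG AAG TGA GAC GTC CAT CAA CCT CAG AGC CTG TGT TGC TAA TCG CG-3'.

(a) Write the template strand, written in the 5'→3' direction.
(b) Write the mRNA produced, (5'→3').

(a) The template strand is the reverse complement of the coding strand: complement AGAGGCTTCACTCTGCAGGTAGTTGGAGTCTCGGACACAACGATTAGCGC, then reverse.
(b) mRNA matches the coding strand with T→U.

(a) 5'-CGCGATTAGCAACACAGGCTCTGAGGTTGATGGACGTCTCACTTCGGAGA-3'
(b) 5′-UCUCCGAAGUGAGACGUCCAUCAACCUCAGAGCCUGUGUUGCUAAUCGCG-3′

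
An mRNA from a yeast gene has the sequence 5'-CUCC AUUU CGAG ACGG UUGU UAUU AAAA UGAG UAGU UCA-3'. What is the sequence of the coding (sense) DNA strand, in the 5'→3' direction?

5'-CTCCATTTCGAGACGGTTGTTATTAAAATGAGTAGTTCA-3'

The coding DNA strand has the same 5'→3' sequence as the mRNA with U replaced by T.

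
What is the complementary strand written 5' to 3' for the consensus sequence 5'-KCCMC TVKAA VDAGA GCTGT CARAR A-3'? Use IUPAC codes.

Standard pairs A↔T, G↔C; ambiguity codes pair R↔Y, M↔K, D↔H, V↔B. Complement (MGGKGABMTTBHTCTCGACAGTYTYT), then reverse for 5'→3'.

5'-TYTYTGACAGCTCTHBTTMBAGKGGM-3'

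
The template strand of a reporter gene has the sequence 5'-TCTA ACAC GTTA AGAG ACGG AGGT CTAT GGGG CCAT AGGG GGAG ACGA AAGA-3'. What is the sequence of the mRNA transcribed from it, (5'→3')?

5'-UCUUUCGUCUCCCCCUAUGGCCCCAUAGACCUCCGUCUCUUAACGUGUUAGA-3'

The mRNA has the sequence of the coding strand (reverse complement of the template) with T→U. Reverse complement of TCTAACACGTTAAGAGACGGAGGTCTATGGGGCCATAGGGGGAGACGAAAGA is TCTTTCGTCTCCCCCTATGGCCCCATAGACCTCCGTCTCTTAACGTGTTAGA; then T→U.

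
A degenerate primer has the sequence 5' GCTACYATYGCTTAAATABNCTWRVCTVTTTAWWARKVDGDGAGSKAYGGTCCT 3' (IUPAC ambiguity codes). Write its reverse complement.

5′-AGGACCRTMSCTCHCHBMYTWWTAAABAGBYWAGNVTATTTAAGCRATRGTAGC-3′

Standard pairs A↔T, G↔C; ambiguity codes pair R↔Y, K↔M, W↔W, S↔S, B↔V, D↔H, N↔N. Complement (CGATGRTARCGAATTTATVNGAWYBGABAAATWWTYMBHCHCTCSMTRCCAGGA), then reverse for 5'→3'.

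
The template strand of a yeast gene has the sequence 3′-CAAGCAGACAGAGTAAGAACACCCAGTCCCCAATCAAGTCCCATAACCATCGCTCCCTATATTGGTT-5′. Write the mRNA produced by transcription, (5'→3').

5'-GUUCGUCUGUCUCAUUCUUGUGGGUCAGGGGUUAGUUCAGGGUAUUGGUAGCGAGGGAUAUAACCAA-3'

Reading the template 3'→5' as shown, RNA polymerase pairs each base (A→U, T→A, G↔C) to build mRNA 5'→3' directly.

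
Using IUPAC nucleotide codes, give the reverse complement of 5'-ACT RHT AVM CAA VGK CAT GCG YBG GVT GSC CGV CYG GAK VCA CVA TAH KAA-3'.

Standard pairs A↔T, G↔C; ambiguity codes pair R↔Y, M↔K, S↔S, B↔V, H↔D. Complement (TGAYDATBKGTTBCMGTACGCRVCCBACSGGCBGRCCTMBGTGBTATDMTT), then reverse for 5'→3'.

5′-TTMDTATBGTGBMTCCRGBCGGSCABCCVRCGCATGMCBTTGKBTADYAGT-3′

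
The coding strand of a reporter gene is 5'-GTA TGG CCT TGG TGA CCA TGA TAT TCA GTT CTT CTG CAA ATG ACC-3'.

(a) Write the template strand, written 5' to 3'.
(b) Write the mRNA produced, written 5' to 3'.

(a) The template strand is the reverse complement of the coding strand: complement CATACCGGAACCACTGGTACTATAAGTCAAGAAGACGTTTACTGG, then reverse.
(b) mRNA matches the coding strand with T→U.

(a) 5'-GGTCATTTGCAGAAGAACTGAATATCATGGTCACCAAGGCCATAC-3'
(b) 5'-GUAUGGCCUUGGUGACCAUGAUAUUCAGUUCUUCUGCAAAUGACC-3'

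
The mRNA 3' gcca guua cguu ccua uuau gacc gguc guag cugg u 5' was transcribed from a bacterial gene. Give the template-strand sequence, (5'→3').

Written 5'→3' the mRNA is UGGUCGAUGCUGGCCAGUAUUAUCCUUGCAUUGACCG, so the coding DNA strand is TGGTCGATGCTGGCCAGTATTATCCTTGCATTGACCG. The template is its reverse complement.

5′-CGGTCAATGCAAGGATAATACTGGCCAGCATCGACCA-3′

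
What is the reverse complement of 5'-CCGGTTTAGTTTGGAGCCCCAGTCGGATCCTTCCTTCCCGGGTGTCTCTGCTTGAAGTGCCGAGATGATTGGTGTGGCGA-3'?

5'-TCGCCACACCAATCATCTCGGCACTTCAAGCAGAGACACCCGGGAAGGAAGGATCCGACTGGGGCTCCAAACTAAACCGG-3'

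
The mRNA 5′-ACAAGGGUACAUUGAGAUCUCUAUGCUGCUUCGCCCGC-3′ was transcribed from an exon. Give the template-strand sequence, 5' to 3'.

5'-GCGGGCGAAGCAGCATAGAGATCTCAATGTACCCTTGT-3'

Replace U with T to get the coding DNA strand: ACAAGGGTACATTGAGATCTCTATGCTGCTTCGCCCGC. The template strand is its reverse complement (complement TGTTCCCATGTAACTCTAGAGATACGACGAAGCGGGCG, then reverse).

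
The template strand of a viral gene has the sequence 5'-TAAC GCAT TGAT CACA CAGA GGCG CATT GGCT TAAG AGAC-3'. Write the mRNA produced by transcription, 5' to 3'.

5'-GUCUCUUAAGCCAAUGCGCCUCUGUGUGAUCAAUGCGUUA-3'

RNA polymerase reads the template 3'→5' and synthesizes mRNA 5'→3' by base-pairing (A→U, T→A, G↔C). The complement of the template is ATTGCGTAACTAGTGTGTCTCCGCGTAACCGAATTCTCTG; antiparallel, so 5'→3' the coding strand is GTCTCTTAAGCCAATGCGCCTCTGTGTGATCAATGCGTTA. Replace T with U for the mRNA.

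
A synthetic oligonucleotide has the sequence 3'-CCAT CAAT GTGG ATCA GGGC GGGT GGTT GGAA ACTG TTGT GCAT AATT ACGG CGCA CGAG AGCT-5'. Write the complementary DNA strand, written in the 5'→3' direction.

5'-GGTAGTTACACCTAGTCCCGCCCACCAACCTTTGACAACACGTATTAATGCCGCGTGCTCTCGA-3'

The strand is given 3'→5', so its complement runs 5'→3' in the same left-to-right order: pair each base A↔T, G↔C.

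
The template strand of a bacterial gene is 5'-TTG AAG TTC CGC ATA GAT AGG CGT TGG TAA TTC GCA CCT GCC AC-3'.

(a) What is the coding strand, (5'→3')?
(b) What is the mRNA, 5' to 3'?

(a) 5'-GTGGCAGGTGCGAATTACCAACGCCTATCTATGCGGAACTTCAA-3'
(b) 5′-GUGGCAGGUGCGAAUUACCAACGCCUAUCUAUGCGGAACUUCAA-3′

(a) The coding strand is the reverse complement of the template: complement AACTTCAAGGCGTATCTATCCGCAACCATTAAGCGTGGACGGTG, then reverse.
(b) mRNA has the coding-strand sequence with T→U.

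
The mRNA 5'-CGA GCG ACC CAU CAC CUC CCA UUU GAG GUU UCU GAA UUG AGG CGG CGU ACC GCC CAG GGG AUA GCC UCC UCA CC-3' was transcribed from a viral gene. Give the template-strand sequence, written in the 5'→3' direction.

Replace U with T to get the coding DNA strand: CGAGCGACCCATCACCTCCCATTTGAGGTTTCTGAATTGAGGCGGCGTACCGCCCAGGGGATAGCCTCCTCACC. The template strand is its reverse complement (complement GCTCGCTGGGTAGTGGAGGGTAAACTCCAAAGACTTAACTCCGCCGCATGGCGGGTCCCCTATCGGAGGAGTGG, then reverse).

5′-GGTGAGGAGGCTATCCCCTGGGCGGTACGCCGCCTCAATTCAGAAACCTCAAATGGGAGGTGATGGGTCGCTCG-3′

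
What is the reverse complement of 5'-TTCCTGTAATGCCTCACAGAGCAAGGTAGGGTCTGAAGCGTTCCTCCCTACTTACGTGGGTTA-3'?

5′-TAACCCACGTAAGTAGGGAGGAACGCTTCAGACCCTACCTTGCTCTGTGAGGCATTACAGGAA-3′

Complement each base (A↔T, G↔C): AAGGACATTACGGAGTGTCTCGTTCCATCCCAGACTTCGCAAGGAGGGATGAATGCACCCAAT. Then reverse.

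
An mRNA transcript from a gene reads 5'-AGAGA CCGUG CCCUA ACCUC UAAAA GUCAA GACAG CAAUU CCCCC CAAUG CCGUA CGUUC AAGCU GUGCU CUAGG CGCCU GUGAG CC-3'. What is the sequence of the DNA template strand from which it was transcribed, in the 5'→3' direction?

Replace U with T to get the coding DNA strand: AGAGACCGTGCCCTAACCTCTAAAAGTCAAGACAGCAATTCCCCCCAATGCCGTACGTTCAAGCTGTGCTCTAGGCGCCTGTGAGCC. The template strand is its reverse complement (complement TCTCTGGCACGGGATTGGAGATTTTCAGTTCTGTCGTTAAGGGGGGTTACGGCATGCAAGTTCGACACGAGATCCGCGGACACTCGG, then reverse).

5'-GGCTCACAGGCGCCTAGAGCACAGCTTGAACGTACGGCATTGGGGGGAATTGCTGTCTTGACTTTTAGAGGTTAGGGCACGGTCTCT-3'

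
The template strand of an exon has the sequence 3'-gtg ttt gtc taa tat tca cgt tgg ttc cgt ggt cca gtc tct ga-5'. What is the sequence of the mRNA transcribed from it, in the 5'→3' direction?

Reading the template 3'→5' as shown, RNA polymerase pairs each base (A→U, T→A, G↔C) to build mRNA 5'→3' directly.

5'-CACAAACAGAUUAUAAGUGCAACCAAGGCACCAGGUCAGAGACU-3'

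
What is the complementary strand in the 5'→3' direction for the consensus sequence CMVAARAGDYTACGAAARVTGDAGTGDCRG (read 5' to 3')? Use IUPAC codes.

5'-CYGHCACTHCABYTTTCGTARHCTYTTBKG-3'

Standard pairs A↔T, G↔C; ambiguity codes pair R↔Y, M↔K, D↔H, V↔B. Complement (GKBTTYTCHRATGCTTTYBACHTCACHGYC), then reverse for 5'→3'.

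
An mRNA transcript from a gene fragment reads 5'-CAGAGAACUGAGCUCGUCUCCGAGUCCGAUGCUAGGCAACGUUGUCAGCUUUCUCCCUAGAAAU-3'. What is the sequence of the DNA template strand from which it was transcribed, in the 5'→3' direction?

5'-ATTTCTAGGGAGAAAGCTGACAACGTTGCCTAGCATCGGACTCGGAGACGAGCTCAGTTCTCTG-3'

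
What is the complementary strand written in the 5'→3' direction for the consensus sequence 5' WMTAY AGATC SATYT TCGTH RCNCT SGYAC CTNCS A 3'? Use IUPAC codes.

Standard pairs A↔T, G↔C; ambiguity codes pair R↔Y, M↔K, W↔W, S↔S, H↔D, N↔N. Complement (WKATRTCTAGSTARAAGCADYGNGASCRTGGANGST), then reverse for 5'→3'.

5′-TSGNAGGTRCSAGNGYDACGAARATSGATCTRTAKW-3′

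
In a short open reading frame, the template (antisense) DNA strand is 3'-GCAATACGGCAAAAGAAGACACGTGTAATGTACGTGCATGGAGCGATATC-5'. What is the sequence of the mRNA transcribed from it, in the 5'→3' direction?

Reading the template 3'→5' as shown, RNA polymerase pairs each base (A→U, T→A, G↔C) to build mRNA 5'→3' directly.

5'-CGUUAUGCCGUUUUCUUCUGUGCACAUUACAUGCACGUACCUCGCUAUAG-3'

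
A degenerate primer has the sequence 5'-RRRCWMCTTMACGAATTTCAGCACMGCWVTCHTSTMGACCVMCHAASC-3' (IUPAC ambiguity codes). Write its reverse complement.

Standard pairs A↔T, G↔C; ambiguity codes pair R↔Y, M↔K, W↔W, S↔S, H↔D, V↔B. Complement (YYYGWKGAAKTGCTTAAAGTCGTGKCGWBAGDASAKCTGGBKGDTTSG), then reverse for 5'→3'.

5′-GSTTDGKBGGTCKASADGABWGCKGTGCTGAAATTCGTKAAGKWGYYY-3′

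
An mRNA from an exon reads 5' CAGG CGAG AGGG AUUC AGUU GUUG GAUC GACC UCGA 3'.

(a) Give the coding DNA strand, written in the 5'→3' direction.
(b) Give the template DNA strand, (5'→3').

(a) 5′-CAGGCGAGAGGGATTCAGTTGTTGGATCGACCTCGA-3′
(b) 5′-TCGAGGTCGATCCAACAACTGAATCCCTCTCGCCTG-3′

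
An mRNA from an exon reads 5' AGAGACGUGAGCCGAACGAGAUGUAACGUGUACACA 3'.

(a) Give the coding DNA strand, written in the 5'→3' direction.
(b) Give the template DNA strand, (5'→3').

(a) The coding strand matches the mRNA with U→T.
(b) The template strand is the reverse complement of the coding strand.

(a) 5'-AGAGACGTGAGCCGAACGAGATGTAACGTGTACACA-3'
(b) 5'-TGTGTACACGTTACATCTCGTTCGGCTCACGTCTCT-3'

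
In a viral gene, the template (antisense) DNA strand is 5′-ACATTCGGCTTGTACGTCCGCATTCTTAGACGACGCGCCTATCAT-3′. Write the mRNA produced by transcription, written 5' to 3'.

RNA polymerase reads the template 3'→5' and synthesizes mRNA 5'→3' by base-pairing (A→U, T→A, G↔C). The complement of the template is TGTAAGCCGAACATGCAGGCGTAAGAATCTGCTGCGCGGATAGTA; antiparallel, so 5'→3' the coding strand is ATGATAGGCGCGTCGTCTAAGAATGCGGACGTACAAGCCGAATGT. Replace T with U for the mRNA.

5′-AUGAUAGGCGCGUCGUCUAAGAAUGCGGACGUACAAGCCGAAUGU-3′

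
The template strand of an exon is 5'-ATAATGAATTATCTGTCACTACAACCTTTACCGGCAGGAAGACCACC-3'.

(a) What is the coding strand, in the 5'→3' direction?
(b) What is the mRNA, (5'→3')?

(a) 5'-GGTGGTCTTCCTGCCGGTAAAGGTTGTAGTGACAGATAATTCATTAT-3'
(b) 5'-GGUGGUCUUCCUGCCGGUAAAGGUUGUAGUGACAGAUAAUUCAUUAU-3'

(a) The coding strand is the reverse complement of the template: complement TATTACTTAATAGACAGTGATGTTGGAAATGGCCGTCCTTCTGGTGG, then reverse.
(b) mRNA has the coding-strand sequence with T→U.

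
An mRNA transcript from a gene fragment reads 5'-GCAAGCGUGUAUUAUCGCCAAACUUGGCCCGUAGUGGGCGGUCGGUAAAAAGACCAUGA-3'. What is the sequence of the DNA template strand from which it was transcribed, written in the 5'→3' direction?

Replace U with T to get the coding DNA strand: GCAAGCGTGTATTATCGCCAAACTTGGCCCGTAGTGGGCGGTCGGTAAAAAGACCATGA. The template strand is its reverse complement (complement CGTTCGCACATAATAGCGGTTTGAACCGGGCATCACCCGCCAGCCATTTTTCTGGTACT, then reverse).

5'-TCATGGTCTTTTTACCGACCGCCCACTACGGGCCAAGTTTGGCGATAATACACGCTTGC-3'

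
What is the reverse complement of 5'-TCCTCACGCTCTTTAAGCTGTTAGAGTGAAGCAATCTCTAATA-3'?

Complement each base (A↔T, G↔C): AGGAGTGCGAGAAATTCGACAATCTCACTTCGTTAGAGATTAT. Then reverse.

5'-TATTAGAGATTGCTTCACTCTAACAGCTTAAAGAGCGTGAGGA-3'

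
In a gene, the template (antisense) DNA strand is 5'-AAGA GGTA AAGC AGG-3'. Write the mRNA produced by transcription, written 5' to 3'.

5′-CCUGCUUUACCUCUU-3′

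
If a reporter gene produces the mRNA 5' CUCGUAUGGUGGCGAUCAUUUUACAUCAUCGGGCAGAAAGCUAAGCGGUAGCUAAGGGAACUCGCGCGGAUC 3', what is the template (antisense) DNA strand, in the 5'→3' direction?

5′-GATCCGCGCGAGTTCCCTTAGCTACCGCTTAGCTTTCTGCCCGATGATGTAAAATGATCGCCACCATACGAG-3′

Replace U with T to get the coding DNA strand: CTCGTATGGTGGCGATCATTTTACATCATCGGGCAGAAAGCTAAGCGGTAGCTAAGGGAACTCGCGCGGATC. The template strand is its reverse complement (complement GAGCATACCACCGCTAGTAAAATGTAGTAGCCCGTCTTTCGATTCGCCATCGATTCCCTTGAGCGCGCCTAG, then reverse).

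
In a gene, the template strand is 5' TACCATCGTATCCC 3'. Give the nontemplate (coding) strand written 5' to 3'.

The coding strand is complementary and antiparallel to the template: take the complement (A↔T, G↔C) and reverse.

5'-GGGATACGATGGTA-3'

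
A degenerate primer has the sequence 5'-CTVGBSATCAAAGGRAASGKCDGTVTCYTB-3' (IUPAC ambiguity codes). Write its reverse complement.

Standard pairs A↔T, G↔C; ambiguity codes pair R↔Y, K↔M, S↔S, B↔V, D↔H. Complement (GABCVSTAGTTTCCYTTSCMGHCABAGRAV), then reverse for 5'→3'.

5'-VARGABACHGMCSTTYCCTTTGATSVCBAG-3'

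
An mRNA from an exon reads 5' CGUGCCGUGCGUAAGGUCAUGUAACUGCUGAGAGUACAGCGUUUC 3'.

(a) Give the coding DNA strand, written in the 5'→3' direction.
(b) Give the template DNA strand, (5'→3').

(a) 5'-CGTGCCGTGCGTAAGGTCATGTAACTGCTGAGAGTACAGCGTTTC-3'
(b) 5′-GAAACGCTGTACTCTCAGCAGTTACATGACCTTACGCACGGCACG-3′

(a) The coding strand matches the mRNA with U→T.
(b) The template strand is the reverse complement of the coding strand.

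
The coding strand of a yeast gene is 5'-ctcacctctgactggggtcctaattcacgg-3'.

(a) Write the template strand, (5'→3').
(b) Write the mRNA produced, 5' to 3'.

(a) 5'-CCGTGAATTAGGACCCCAGTCAGAGGTGAG-3'
(b) 5'-CUCACCUCUGACUGGGGUCCUAAUUCACGG-3'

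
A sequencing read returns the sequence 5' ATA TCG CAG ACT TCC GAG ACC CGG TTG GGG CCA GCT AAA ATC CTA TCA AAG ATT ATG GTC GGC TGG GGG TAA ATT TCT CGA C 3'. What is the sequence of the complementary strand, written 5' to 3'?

Pairing A↔T and G↔C gives TATAGCGTCTGAAGGCTCTGGGCCAACCCCGGTCGATTTTAGGATAGTTTCTAATACCAGCCGACCCCCATTTAAAGAGCTG, running 3'→5'. Reverse for the 5'→3' convention.

5′-GTCGAGAAATTTACCCCCAGCCGACCATAATCTTTGATAGGATTTTAGCTGGCCCCAACCGGGTCTCGGAAGTCTGCGATAT-3′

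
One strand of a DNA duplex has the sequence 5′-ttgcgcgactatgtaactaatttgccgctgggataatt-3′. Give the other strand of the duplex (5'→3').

Pairing A↔T and G↔C gives AACGCGCTGATACATTGATTAAACGGCGACCCTATTAA, running 3'→5'. Reverse for the 5'→3' convention.

5'-AATTATCCCAGCGGCAAATTAGTTACATAGTCGCGCAA-3'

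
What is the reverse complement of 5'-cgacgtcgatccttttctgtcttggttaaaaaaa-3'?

Complement each base (A↔T, G↔C): GCTGCAGCTAGGAAAAGACAGAACCAATTTTTTT. Then reverse.

5'-TTTTTTTAACCAAGACAGAAAAGGATCGACGTCG-3'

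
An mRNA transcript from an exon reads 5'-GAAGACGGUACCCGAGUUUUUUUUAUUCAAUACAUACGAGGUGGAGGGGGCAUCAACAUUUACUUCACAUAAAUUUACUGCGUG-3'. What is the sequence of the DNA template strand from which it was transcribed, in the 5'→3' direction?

Replace U with T to get the coding DNA strand: GAAGACGGTACCCGAGTTTTTTTTATTCAATACATACGAGGTGGAGGGGGCATCAACATTTACTTCACATAAATTTACTGCGTG. The template strand is its reverse complement (complement CTTCTGCCATGGGCTCAAAAAAAATAAGTTATGTATGCTCCACCTCCCCCGTAGTTGTAAATGAAGTGTATTTAAATGACGCAC, then reverse).

5'-CACGCAGTAAATTTATGTGAAGTAAATGTTGATGCCCCCTCCACCTCGTATGTATTGAATAAAAAAAACTCGGGTACCGTCTTC-3'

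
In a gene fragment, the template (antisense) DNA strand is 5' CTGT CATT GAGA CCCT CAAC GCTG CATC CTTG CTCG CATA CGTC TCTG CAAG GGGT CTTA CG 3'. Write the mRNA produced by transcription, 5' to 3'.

5'-CGUAAGACCCCUUGCAGAGACGUAUGCGAGCAAGGAUGCAGCGUUGAGGGUCUCAAUGACAG-3'

RNA polymerase reads the template 3'→5' and synthesizes mRNA 5'→3' by base-pairing (A→U, T→A, G↔C). The complement of the template is GACAGTAACTCTGGGAGTTGCGACGTAGGAACGAGCGTATGCAGAGACGTTCCCCAGAATGC; antiparallel, so 5'→3' the coding strand is CGTAAGACCCCTTGCAGAGACGTATGCGAGCAAGGATGCAGCGTTGAGGGTCTCAATGACAG. Replace T with U for the mRNA.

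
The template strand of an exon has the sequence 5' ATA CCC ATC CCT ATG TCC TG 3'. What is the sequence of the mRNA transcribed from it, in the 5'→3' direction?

5'-CAGGACAUAGGGAUGGGUAU-3'

The mRNA has the sequence of the coding strand (reverse complement of the template) with T→U. Reverse complement of ATACCCATCCCTATGTCCTG is CAGGACATAGGGATGGGTAT; then T→U.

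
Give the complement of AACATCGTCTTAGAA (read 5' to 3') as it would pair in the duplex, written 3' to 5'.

3'-TTGTAGCAGAATCTT-5'

Base-pairing A↔T, G↔C gives the complement. The complementary strand is antiparallel, so paired with a 5'→3' strand it runs 3'→5'.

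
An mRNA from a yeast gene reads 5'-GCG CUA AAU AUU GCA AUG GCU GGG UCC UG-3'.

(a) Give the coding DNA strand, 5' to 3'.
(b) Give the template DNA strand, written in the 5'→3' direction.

(a) 5'-GCGCTAAATATTGCAATGGCTGGGTCCTG-3'
(b) 5'-CAGGACCCAGCCATTGCAATATTTAGCGC-3'

(a) The coding strand matches the mRNA with U→T.
(b) The template strand is the reverse complement of the coding strand.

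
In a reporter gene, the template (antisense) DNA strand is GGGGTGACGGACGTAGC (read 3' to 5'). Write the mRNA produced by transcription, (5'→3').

Reading the template 3'→5' as shown, RNA polymerase pairs each base (A→U, T→A, G↔C) to build mRNA 5'→3' directly.

5'-CCCCACUGCCUGCAUCG-3'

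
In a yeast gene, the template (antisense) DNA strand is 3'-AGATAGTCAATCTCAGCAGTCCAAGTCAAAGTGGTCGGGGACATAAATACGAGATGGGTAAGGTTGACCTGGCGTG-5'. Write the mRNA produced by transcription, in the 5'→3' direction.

5'-UCUAUCAGUUAGAGUCGUCAGGUUCAGUUUCACCAGCCCCUGUAUUUAUGCUCUACCCAUUCCAACUGGACCGCAC-3'

Reading the template 3'→5' as shown, RNA polymerase pairs each base (A→U, T→A, G↔C) to build mRNA 5'→3' directly.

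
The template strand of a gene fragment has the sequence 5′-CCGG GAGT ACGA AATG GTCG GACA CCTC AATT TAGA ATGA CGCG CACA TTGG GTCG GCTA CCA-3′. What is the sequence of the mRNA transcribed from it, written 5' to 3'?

RNA polymerase reads the template 3'→5' and synthesizes mRNA 5'→3' by base-pairing (A→U, T→A, G↔C). The complement of the template is GGCCCTCATGCTTTACCAGCCTGTGGAGTTAAATCTTACTGCGCGTGTAACCCAGCCGATGGT; antiparallel, so 5'→3' the coding strand is TGGTAGCCGACCCAATGTGCGCGTCATTCTAAATTGAGGTGTCCGACCATTTCGTACTCCCGG. Replace T with U for the mRNA.

5'-UGGUAGCCGACCCAAUGUGCGCGUCAUUCUAAAUUGAGGUGUCCGACCAUUUCGUACUCCCGG-3'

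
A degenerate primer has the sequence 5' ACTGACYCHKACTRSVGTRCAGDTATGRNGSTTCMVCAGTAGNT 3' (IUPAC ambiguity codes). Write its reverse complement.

5′-ANCTACTGBKGAASCNYCATAHCTGYACBSYAGTMDGRGTCAGT-3′

Standard pairs A↔T, G↔C; ambiguity codes pair R↔Y, M↔K, S↔S, D↔H, V↔B, N↔N. Complement (TGACTGRGDMTGAYSBCAYGTCHATACYNCSAAGKBGTCATCNA), then reverse for 5'→3'.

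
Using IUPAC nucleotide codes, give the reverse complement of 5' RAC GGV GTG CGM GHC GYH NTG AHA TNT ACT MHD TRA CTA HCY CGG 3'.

5′-CCGRGDTAGTYAHDKAGTANATDTCANDRCGDCKCGCACBCCGTY-3′

Standard pairs A↔T, G↔C; ambiguity codes pair R↔Y, M↔K, D↔H, V↔B, N↔N. Complement (YTGCCBCACGCKCDGCRDNACTDTANATGAKDHAYTGATDGRGCC), then reverse for 5'→3'.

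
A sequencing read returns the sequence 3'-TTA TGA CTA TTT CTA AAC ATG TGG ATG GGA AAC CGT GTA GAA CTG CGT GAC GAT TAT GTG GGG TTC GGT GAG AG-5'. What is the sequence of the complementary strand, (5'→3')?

5'-AATACTGATAAAGATTTGTACACCTACCCTTTGGCACATCTTGACGCACTGCTAATACACCCCAAGCCACTCTC-3'

The strand is given 3'→5', so its complement runs 5'→3' in the same left-to-right order: pair each base A↔T, G↔C.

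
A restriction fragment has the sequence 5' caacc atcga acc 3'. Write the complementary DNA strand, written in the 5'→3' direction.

The complement of CAACCATCGAACC is GTTGGTAGCTTGG (A↔T, G↔C). DNA strands are antiparallel, so the complementary strand runs 3'→5'; reversing gives the 5'→3' form.

5'-GGTTCGATGGTTG-3'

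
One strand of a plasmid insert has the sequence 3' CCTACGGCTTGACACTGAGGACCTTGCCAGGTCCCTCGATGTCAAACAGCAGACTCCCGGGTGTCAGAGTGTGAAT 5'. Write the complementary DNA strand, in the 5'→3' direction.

The strand is given 3'→5', so its complement runs 5'→3' in the same left-to-right order: pair each base A↔T, G↔C.

5'-GGATGCCGAACTGTGACTCCTGGAACGGTCCAGGGAGCTACAGTTTGTCGTCTGAGGGCCCACAGTCTCACACTTA-3'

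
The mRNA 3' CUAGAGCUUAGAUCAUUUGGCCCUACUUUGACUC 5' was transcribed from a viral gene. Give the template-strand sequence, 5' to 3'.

Written 5'→3' the mRNA is CUCAGUUUCAUCCCGGUUUACUAGAUUCGAGAUC, so the coding DNA strand is CTCAGTTTCATCCCGGTTTACTAGATTCGAGATC. The template is its reverse complement.

5'-GATCTCGAATCTAGTAAACCGGGATGAAACTGAG-3'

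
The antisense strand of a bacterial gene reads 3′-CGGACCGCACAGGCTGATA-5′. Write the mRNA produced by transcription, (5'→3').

Reading the template 3'→5' as shown, RNA polymerase pairs each base (A→U, T→A, G↔C) to build mRNA 5'→3' directly.

5'-GCCUGGCGUGUCCGACUAU-3'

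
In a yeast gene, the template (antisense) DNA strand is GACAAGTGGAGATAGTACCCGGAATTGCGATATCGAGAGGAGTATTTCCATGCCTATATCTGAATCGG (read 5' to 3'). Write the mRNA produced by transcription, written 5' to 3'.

RNA polymerase reads the template 3'→5' and synthesizes mRNA 5'→3' by base-pairing (A→U, T→A, G↔C). The complement of the template is CTGTTCACCTCTATCATGGGCCTTAACGCTATAGCTCTCCTCATAAAGGTACGGATATAGACTTAGCC; antiparallel, so 5'→3' the coding strand is CCGATTCAGATATAGGCATGGAAATACTCCTCTCGATATCGCAATTCCGGGTACTATCTCCACTTGTC. Replace T with U for the mRNA.

5′-CCGAUUCAGAUAUAGGCAUGGAAAUACUCCUCUCGAUAUCGCAAUUCCGGGUACUAUCUCCACUUGUC-3′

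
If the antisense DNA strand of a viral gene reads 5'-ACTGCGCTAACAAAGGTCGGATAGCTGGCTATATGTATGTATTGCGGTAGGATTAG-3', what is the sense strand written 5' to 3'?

The coding strand is complementary and antiparallel to the template: take the complement (A↔T, G↔C) and reverse.

5'-CTAATCCTACCGCAATACATACATATAGCCAGCTATCCGACCTTTGTTAGCGCAGT-3'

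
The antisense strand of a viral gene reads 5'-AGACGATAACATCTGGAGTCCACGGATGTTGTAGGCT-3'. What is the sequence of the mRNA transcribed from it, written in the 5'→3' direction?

RNA polymerase reads the template 3'→5' and synthesizes mRNA 5'→3' by base-pairing (A→U, T→A, G↔C). The complement of the template is TCTGCTATTGTAGACCTCAGGTGCCTACAACATCCGA; antiparallel, so 5'→3' the coding strand is AGCCTACAACATCCGTGGACTCCAGATGTTATCGTCT. Replace T with U for the mRNA.

5'-AGCCUACAACAUCCGUGGACUCCAGAUGUUAUCGUCU-3'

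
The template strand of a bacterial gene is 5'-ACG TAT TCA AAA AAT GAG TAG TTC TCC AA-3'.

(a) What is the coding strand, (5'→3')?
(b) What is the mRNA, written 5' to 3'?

(a) The coding strand is the reverse complement of the template: complement TGCATAAGTTTTTTACTCATCAAGAGGTT, then reverse.
(b) mRNA has the coding-strand sequence with T→U.

(a) 5'-TTGGAGAACTACTCATTTTTTGAATACGT-3'
(b) 5′-UUGGAGAACUACUCAUUUUUUGAAUACGU-3′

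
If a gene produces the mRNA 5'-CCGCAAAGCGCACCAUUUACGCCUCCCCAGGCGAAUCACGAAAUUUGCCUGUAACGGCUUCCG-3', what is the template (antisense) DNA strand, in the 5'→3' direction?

5′-CGGAAGCCGTTACAGGCAAATTTCGTGATTCGCCTGGGGAGGCGTAAATGGTGCGCTTTGCGG-3′

Replace U with T to get the coding DNA strand: CCGCAAAGCGCACCATTTACGCCTCCCCAGGCGAATCACGAAATTTGCCTGTAACGGCTTCCG. The template strand is its reverse complement (complement GGCGTTTCGCGTGGTAAATGCGGAGGGGTCCGCTTAGTGCTTTAAACGGACATTGCCGAAGGC, then reverse).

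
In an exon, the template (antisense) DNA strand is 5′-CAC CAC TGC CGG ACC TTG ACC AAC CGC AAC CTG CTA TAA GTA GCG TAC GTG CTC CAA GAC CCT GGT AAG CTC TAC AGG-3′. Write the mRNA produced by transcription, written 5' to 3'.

5'-CCUGUAGAGCUUACCAGGGUCUUGGAGCACGUACGCUACUUAUAGCAGGUUGCGGUUGGUCAAGGUCCGGCAGUGGUG-3'

RNA polymerase reads the template 3'→5' and synthesizes mRNA 5'→3' by base-pairing (A→U, T→A, G↔C). The complement of the template is GTGGTGACGGCCTGGAACTGGTTGGCGTTGGACGATATTCATCGCATGCACGAGGTTCTGGGACCATTCGAGATGTCC; antiparallel, so 5'→3' the coding strand is CCTGTAGAGCTTACCAGGGTCTTGGAGCACGTACGCTACTTATAGCAGGTTGCGGTTGGTCAAGGTCCGGCAGTGGTG. Replace T with U for the mRNA.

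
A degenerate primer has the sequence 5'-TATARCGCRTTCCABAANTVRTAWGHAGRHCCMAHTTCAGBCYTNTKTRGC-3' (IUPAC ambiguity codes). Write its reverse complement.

5'-GCYAMANARGVCTGAADTKGGDYCTDCWTAYBANTTVTGGAAYGCGYTATA-3'

Standard pairs A↔T, G↔C; ambiguity codes pair R↔Y, M↔K, W↔W, B↔V, H↔D, N↔N. Complement (ATATYGCGYAAGGTVTTNABYATWCDTCYDGGKTDAAGTCVGRANAMAYCG), then reverse for 5'→3'.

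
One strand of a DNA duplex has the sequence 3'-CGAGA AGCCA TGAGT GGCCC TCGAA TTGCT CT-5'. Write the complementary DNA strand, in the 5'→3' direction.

The strand is given 3'→5', so its complement runs 5'→3' in the same left-to-right order: pair each base A↔T, G↔C.

5'-GCTCTTCGGTACTCACCGGGAGCTTAACGAGA-3'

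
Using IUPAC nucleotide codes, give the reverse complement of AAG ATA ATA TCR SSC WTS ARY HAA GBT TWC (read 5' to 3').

5'-GWAAVCTTDRYTSAWGSSYGATATTATCTT-3'

Standard pairs A↔T, G↔C; ambiguity codes pair R↔Y, W↔W, S↔S, B↔V, H↔D. Complement (TTCTATTATAGYSSGWASTYRDTTCVAAWG), then reverse for 5'→3'.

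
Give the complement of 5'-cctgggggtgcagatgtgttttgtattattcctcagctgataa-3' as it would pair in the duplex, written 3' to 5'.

3'-GGACCCCCACGTCTACACAAAACATAATAAGGAGTCGACTATT-5'

Base-pairing A↔T, G↔C gives the complement. The complementary strand is antiparallel, so paired with a 5'→3' strand it runs 3'→5'.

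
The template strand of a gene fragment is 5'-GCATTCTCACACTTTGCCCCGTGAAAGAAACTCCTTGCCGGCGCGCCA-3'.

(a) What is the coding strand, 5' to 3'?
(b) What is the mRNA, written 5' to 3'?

(a) 5'-TGGCGCGCCGGCAAGGAGTTTCTTTCACGGGGCAAAGTGTGAGAATGC-3'
(b) 5′-UGGCGCGCCGGCAAGGAGUUUCUUUCACGGGGCAAAGUGUGAGAAUGC-3′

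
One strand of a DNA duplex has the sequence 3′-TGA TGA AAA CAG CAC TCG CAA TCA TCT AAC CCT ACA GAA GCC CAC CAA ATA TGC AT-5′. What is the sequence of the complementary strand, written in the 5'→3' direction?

The strand is given 3'→5', so its complement runs 5'→3' in the same left-to-right order: pair each base A↔T, G↔C.

5′-ACTACTTTTGTCGTGAGCGTTAGTAGATTGGGATGTCTTCGGGTGGTTTATACGTA-3′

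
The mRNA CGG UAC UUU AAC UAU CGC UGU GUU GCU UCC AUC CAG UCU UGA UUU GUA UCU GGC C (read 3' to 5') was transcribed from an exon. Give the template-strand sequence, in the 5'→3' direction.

5'-GCCATGAAATTGATAGCGACACAACGAAGGTAGGTCAGAACTAAACATAGACCGG-3'

Written 5'→3' the mRNA is CCGGUCUAUGUUUAGUUCUGACCUACCUUCGUUGUGUCGCUAUCAAUUUCAUGGC, so the coding DNA strand is CCGGTCTATGTTTAGTTCTGACCTACCTTCGTTGTGTCGCTATCAATTTCATGGC. The template is its reverse complement.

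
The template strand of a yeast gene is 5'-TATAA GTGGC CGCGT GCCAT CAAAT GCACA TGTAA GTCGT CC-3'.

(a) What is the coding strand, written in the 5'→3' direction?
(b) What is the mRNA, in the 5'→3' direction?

(a) 5'-GGACGACTTACATGTGCATTTGATGGCACGCGGCCACTTATA-3'
(b) 5'-GGACGACUUACAUGUGCAUUUGAUGGCACGCGGCCACUUAUA-3'

(a) The coding strand is the reverse complement of the template: complement ATATTCACCGGCGCACGGTAGTTTACGTGTACATTCAGCAGG, then reverse.
(b) mRNA has the coding-strand sequence with T→U.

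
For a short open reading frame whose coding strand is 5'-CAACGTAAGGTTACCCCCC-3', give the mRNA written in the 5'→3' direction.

The mRNA is synthesized from the template strand, so it matches the coding strand with T replaced by U.

5'-CAACGUAAGGUUACCCCCC-3'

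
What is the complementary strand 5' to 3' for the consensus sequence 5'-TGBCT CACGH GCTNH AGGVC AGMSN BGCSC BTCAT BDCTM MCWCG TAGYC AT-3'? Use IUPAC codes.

Standard pairs A↔T, G↔C; ambiguity codes pair Y↔R, M↔K, W↔W, S↔S, B↔V, D↔H, N↔N. Complement (ACVGAGTGCDCGANDTCCBGTCKSNVCGSGVAGTAVHGAKKGWGCATCRGTA), then reverse for 5'→3'.

5'-ATGRCTACGWGKKAGHVATGAVGSGCVNSKCTGBCCTDNAGCDCGTGAGVCA-3'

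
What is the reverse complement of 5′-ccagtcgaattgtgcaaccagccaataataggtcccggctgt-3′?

5′-ACAGCCGGGACCTATTATTGGCTGGTTGCACAATTCGACTGG-3′

Reading the sequence 3'→5' and pairing each base (A↔T, G↔C) gives the reverse complement directly.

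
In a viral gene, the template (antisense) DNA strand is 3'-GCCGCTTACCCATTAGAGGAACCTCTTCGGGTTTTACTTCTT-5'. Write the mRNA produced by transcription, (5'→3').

5'-CGGCGAAUGGGUAAUCUCCUUGGAGAAGCCCAAAAUGAAGAA-3'

Reading the template 3'→5' as shown, RNA polymerase pairs each base (A→U, T→A, G↔C) to build mRNA 5'→3' directly.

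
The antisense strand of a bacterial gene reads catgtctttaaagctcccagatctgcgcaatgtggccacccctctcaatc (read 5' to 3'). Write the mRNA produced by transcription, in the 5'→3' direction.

5'-GAUUGAGAGGGGUGGCCACAUUGCGCAGAUCUGGGAGCUUUAAAGACAUG-3'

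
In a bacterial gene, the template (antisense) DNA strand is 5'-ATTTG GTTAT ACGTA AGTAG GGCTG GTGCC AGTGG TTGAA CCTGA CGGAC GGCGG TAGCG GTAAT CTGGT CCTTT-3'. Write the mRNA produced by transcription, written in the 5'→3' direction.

The mRNA has the sequence of the coding strand (reverse complement of the template) with T→U. Reverse complement of ATTTGGTTATACGTAAGTAGGGCTGGTGCCAGTGGTTGAACCTGACGGACGGCGGTAGCGGTAATCTGGTCCTTT is AAAGGACCAGATTACCGCTACCGCCGTCCGTCAGGTTCAACCACTGGCACCAGCCCTACTTACGTATAACCAAAT; then T→U.

5'-AAAGGACCAGAUUACCGCUACCGCCGUCCGUCAGGUUCAACCACUGGCACCAGCCCUACUUACGUAUAACCAAAU-3'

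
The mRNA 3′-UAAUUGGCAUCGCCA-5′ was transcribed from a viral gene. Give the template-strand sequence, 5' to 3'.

5'-ATTAACCGTAGCGGT-3'

Written 5'→3' the mRNA is ACCGCUACGGUUAAU, so the coding DNA strand is ACCGCTACGGTTAAT. The template is its reverse complement.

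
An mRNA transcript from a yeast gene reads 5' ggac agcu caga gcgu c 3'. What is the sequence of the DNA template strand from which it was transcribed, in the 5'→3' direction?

Replace U with T to get the coding DNA strand: GGACAGCTCAGAGCGTC. The template strand is its reverse complement (complement CCTGTCGAGTCTCGCAG, then reverse).

5'-GACGCTCTGAGCTGTCC-3'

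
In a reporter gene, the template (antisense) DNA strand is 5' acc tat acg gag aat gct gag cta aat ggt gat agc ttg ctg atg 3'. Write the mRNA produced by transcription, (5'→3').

5'-CAUCAGCAAGCUAUCACCAUUUAGCUCAGCAUUCUCCGUAUAGGU-3'

The mRNA has the sequence of the coding strand (reverse complement of the template) with T→U. Reverse complement of ACCTATACGGAGAATGCTGAGCTAAATGGTGATAGCTTGCTGATG is CATCAGCAAGCTATCACCATTTAGCTCAGCATTCTCCGTATAGGT; then T→U.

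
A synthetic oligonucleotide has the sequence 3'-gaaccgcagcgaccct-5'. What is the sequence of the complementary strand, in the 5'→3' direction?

The strand is given 3'→5', so its complement runs 5'→3' in the same left-to-right order: pair each base A↔T, G↔C.

5'-CTTGGCGTCGCTGGGA-3'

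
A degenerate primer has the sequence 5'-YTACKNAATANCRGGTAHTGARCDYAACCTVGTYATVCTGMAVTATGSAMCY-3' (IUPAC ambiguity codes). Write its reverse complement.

5'-RGKTSCATABTKCAGBATRACBAGGTTRHGYTCADTACCYGNTATTNMGTAR-3'

Standard pairs A↔T, G↔C; ambiguity codes pair R↔Y, M↔K, S↔S, D↔H, V↔B, N↔N. Complement (RATGMNTTATNGYCCATDACTYGHRTTGGABCARTABGACKTBATACSTKGR), then reverse for 5'→3'.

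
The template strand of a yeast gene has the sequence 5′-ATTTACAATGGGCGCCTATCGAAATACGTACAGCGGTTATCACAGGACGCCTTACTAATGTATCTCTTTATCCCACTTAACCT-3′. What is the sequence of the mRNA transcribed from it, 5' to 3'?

RNA polymerase reads the template 3'→5' and synthesizes mRNA 5'→3' by base-pairing (A→U, T→A, G↔C). The complement of the template is TAAATGTTACCCGCGGATAGCTTTATGCATGTCGCCAATAGTGTCCTGCGGAATGATTACATAGAGAAATAGGGTGAATTGGA; antiparallel, so 5'→3' the coding strand is AGGTTAAGTGGGATAAAGAGATACATTAGTAAGGCGTCCTGTGATAACCGCTGTACGTATTTCGATAGGCGCCCATTGTAAAT. Replace T with U for the mRNA.

5'-AGGUUAAGUGGGAUAAAGAGAUACAUUAGUAAGGCGUCCUGUGAUAACCGCUGUACGUAUUUCGAUAGGCGCCCAUUGUAAAU-3'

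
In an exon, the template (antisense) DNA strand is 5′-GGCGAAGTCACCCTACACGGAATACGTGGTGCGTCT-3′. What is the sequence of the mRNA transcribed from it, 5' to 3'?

The mRNA has the sequence of the coding strand (reverse complement of the template) with T→U. Reverse complement of GGCGAAGTCACCCTACACGGAATACGTGGTGCGTCT is AGACGCACCACGTATTCCGTGTAGGGTGACTTCGCC; then T→U.

5'-AGACGCACCACGUAUUCCGUGUAGGGUGACUUCGCC-3'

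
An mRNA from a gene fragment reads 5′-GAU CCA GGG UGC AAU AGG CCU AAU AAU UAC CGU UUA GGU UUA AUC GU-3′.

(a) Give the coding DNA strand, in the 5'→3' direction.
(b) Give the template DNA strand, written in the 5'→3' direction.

(a) 5'-GATCCAGGGTGCAATAGGCCTAATAATTACCGTTTAGGTTTAATCGT-3'
(b) 5'-ACGATTAAACCTAAACGGTAATTATTAGGCCTATTGCACCCTGGATC-3'

(a) The coding strand matches the mRNA with U→T.
(b) The template strand is the reverse complement of the coding strand.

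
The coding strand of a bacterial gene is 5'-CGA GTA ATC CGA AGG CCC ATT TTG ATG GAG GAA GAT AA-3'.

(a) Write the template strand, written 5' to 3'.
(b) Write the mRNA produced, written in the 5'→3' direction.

(a) The template strand is the reverse complement of the coding strand: complement GCTCATTAGGCTTCCGGGTAAAACTACCTCCTTCTATT, then reverse.
(b) mRNA matches the coding strand with T→U.

(a) 5'-TTATCTTCCTCCATCAAAATGGGCCTTCGGATTACTCG-3'
(b) 5'-CGAGUAAUCCGAAGGCCCAUUUUGAUGGAGGAAGAUAA-3'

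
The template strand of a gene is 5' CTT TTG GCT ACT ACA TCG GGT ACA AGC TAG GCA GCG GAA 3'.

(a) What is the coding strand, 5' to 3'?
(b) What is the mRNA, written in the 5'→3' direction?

(a) 5'-TTCCGCTGCCTAGCTTGTACCCGATGTAGTAGCCAAAAG-3'
(b) 5'-UUCCGCUGCCUAGCUUGUACCCGAUGUAGUAGCCAAAAG-3'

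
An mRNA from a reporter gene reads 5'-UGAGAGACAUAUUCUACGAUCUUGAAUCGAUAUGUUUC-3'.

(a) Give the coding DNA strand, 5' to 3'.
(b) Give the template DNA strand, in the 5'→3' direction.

(a) 5'-TGAGAGACATATTCTACGATCTTGAATCGATATGTTTC-3'
(b) 5'-GAAACATATCGATTCAAGATCGTAGAATATGTCTCTCA-3'

(a) The coding strand matches the mRNA with U→T.
(b) The template strand is the reverse complement of the coding strand.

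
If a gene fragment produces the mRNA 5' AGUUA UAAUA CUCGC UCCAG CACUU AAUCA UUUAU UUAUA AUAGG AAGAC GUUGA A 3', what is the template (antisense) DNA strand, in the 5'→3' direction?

5'-TTCAACGTCTTCCTATTATAAATAAATGATTAAGTGCTGGAGCGAGTATTATAACT-3'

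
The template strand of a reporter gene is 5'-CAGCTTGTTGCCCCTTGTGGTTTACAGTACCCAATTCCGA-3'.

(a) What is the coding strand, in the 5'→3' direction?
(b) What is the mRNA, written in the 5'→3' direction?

(a) The coding strand is the reverse complement of the template: complement GTCGAACAACGGGGAACACCAAATGTCATGGGTTAAGGCT, then reverse.
(b) mRNA has the coding-strand sequence with T→U.

(a) 5'-TCGGAATTGGGTACTGTAAACCACAAGGGGCAACAAGCTG-3'
(b) 5'-UCGGAAUUGGGUACUGUAAACCACAAGGGGCAACAAGCUG-3'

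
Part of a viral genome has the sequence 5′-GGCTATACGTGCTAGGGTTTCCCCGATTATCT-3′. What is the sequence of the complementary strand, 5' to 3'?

5'-AGATAATCGGGGAAACCCTAGCACGTATAGCC-3'

Pairing A↔T and G↔C gives CCGATATGCACGATCCCAAAGGGGCTAATAGA, running 3'→5'. Reverse for the 5'→3' convention.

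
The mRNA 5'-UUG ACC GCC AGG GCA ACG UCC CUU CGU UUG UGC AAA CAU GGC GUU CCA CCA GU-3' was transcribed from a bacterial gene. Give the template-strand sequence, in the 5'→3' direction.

Replace U with T to get the coding DNA strand: TTGACCGCCAGGGCAACGTCCCTTCGTTTGTGCAAACATGGCGTTCCACCAGT. The template strand is its reverse complement (complement AACTGGCGGTCCCGTTGCAGGGAAGCAAACACGTTTGTACCGCAAGGTGGTCA, then reverse).

5'-ACTGGTGGAACGCCATGTTTGCACAAACGAAGGGACGTTGCCCTGGCGGTCAA-3'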